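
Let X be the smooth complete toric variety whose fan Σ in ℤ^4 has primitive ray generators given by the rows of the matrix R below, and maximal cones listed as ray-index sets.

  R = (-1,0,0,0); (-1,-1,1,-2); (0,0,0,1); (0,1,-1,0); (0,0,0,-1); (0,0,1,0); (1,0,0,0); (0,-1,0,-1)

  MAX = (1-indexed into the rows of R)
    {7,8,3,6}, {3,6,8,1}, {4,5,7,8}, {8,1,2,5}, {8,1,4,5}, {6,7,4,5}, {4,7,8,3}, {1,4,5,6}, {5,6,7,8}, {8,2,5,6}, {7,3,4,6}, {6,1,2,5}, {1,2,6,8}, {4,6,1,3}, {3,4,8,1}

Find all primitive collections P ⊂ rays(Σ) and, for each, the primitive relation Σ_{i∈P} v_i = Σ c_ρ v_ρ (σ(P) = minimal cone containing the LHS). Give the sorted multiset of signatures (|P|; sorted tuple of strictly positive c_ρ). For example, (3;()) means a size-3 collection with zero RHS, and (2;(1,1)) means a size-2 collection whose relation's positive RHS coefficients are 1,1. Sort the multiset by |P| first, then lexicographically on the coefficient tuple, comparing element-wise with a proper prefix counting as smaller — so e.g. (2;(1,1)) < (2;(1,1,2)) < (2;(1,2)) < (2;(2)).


|primitive collections| = 7. Relations:

  • {1,7}:  v_{1} + v_{7} = 0  ⟹  sig = (2;())
  • {3,5}:  v_{3} + v_{5} = 0  ⟹  sig = (2;())
  • {2,3}:  v_{2} + v_{3} = v_{1} + v_{6} + v_{8}  ⟹  sig = (2;(1,1,1))
  • {2,7}:  v_{2} + v_{7} = v_{5} + v_{6} + v_{8}  ⟹  sig = (2;(1,1,1))
  • {2,4}:  v_{2} + v_{4} = v_{1} + 2·v_{5}  ⟹  sig = (2;(1,2))
  • {4,6,8}:  v_{4} + v_{6} + v_{8} = v_{5}  ⟹  sig = (3;(1))
  • {1,5,6,8}:  v_{1} + v_{5} + v_{6} + v_{8} = v_{2}  ⟹  sig = (4;(1))

Sorted signature multiset PRS(X):
{ (2;()) ×2,  (2;(1,1,1)) ×2,  (2;(1,2)),  (3;(1)),  (4;(1)) }


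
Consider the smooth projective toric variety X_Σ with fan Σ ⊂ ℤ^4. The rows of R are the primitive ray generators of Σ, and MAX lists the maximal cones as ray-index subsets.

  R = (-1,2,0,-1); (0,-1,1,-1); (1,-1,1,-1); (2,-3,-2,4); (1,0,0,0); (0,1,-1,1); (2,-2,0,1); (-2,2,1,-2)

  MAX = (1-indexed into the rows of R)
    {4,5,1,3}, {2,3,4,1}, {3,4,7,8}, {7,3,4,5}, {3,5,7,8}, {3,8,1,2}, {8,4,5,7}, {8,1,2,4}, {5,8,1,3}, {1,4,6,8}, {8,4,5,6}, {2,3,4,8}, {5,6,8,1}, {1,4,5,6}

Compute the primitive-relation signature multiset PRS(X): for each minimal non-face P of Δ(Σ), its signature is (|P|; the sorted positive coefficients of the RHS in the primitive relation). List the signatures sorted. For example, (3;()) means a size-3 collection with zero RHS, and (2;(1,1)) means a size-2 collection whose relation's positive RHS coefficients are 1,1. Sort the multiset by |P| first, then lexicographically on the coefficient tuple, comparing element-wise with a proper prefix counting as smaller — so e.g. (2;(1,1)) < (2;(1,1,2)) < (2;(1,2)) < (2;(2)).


9 minimal non-faces of Δ(Σ) (on 8 rays):

  P={2,6}:  v_{2} + v_{6} = 0  ⇒ sig = (2;())
  P={1,7}:  v_{1} + v_{7} = v_{5}  ⇒ sig = (2;(1))
  P={2,5}:  v_{2} + v_{5} = v_{3}  ⇒ sig = (2;(1))
  P={3,6}:  v_{3} + v_{6} = v_{5}  ⇒ sig = (2;(1))
  P={2,7}:  v_{2} + v_{7} = 2·v_{3} + v_{4} + v_{8}  ⇒ sig = (2;(1,1,2))
  P={6,7}:  v_{6} + v_{7} = v_{4} + 2·v_{5} + v_{8}  ⇒ sig = (2;(1,1,2))
  P={1,3,4,8}:  v_{1} + v_{3} + v_{4} + v_{8} = 0  ⇒ sig = (4;())
  P={1,4,5,8}:  v_{1} + v_{4} + v_{5} + v_{8} = v_{6}  ⇒ sig = (4;(1))
  P={3,4,5,8}:  v_{3} + v_{4} + v_{5} + v_{8} = v_{7}  ⇒ sig = (4;(1))

Signatures (|P|; sorted positive RHS coefficients), sorted:
    |P|=2: 6 collections, coeffs (), (1), (1), (1), (1,1,2), (1,1,2)
    |P|=4: 3 collections, coeffs (), (1), (1)


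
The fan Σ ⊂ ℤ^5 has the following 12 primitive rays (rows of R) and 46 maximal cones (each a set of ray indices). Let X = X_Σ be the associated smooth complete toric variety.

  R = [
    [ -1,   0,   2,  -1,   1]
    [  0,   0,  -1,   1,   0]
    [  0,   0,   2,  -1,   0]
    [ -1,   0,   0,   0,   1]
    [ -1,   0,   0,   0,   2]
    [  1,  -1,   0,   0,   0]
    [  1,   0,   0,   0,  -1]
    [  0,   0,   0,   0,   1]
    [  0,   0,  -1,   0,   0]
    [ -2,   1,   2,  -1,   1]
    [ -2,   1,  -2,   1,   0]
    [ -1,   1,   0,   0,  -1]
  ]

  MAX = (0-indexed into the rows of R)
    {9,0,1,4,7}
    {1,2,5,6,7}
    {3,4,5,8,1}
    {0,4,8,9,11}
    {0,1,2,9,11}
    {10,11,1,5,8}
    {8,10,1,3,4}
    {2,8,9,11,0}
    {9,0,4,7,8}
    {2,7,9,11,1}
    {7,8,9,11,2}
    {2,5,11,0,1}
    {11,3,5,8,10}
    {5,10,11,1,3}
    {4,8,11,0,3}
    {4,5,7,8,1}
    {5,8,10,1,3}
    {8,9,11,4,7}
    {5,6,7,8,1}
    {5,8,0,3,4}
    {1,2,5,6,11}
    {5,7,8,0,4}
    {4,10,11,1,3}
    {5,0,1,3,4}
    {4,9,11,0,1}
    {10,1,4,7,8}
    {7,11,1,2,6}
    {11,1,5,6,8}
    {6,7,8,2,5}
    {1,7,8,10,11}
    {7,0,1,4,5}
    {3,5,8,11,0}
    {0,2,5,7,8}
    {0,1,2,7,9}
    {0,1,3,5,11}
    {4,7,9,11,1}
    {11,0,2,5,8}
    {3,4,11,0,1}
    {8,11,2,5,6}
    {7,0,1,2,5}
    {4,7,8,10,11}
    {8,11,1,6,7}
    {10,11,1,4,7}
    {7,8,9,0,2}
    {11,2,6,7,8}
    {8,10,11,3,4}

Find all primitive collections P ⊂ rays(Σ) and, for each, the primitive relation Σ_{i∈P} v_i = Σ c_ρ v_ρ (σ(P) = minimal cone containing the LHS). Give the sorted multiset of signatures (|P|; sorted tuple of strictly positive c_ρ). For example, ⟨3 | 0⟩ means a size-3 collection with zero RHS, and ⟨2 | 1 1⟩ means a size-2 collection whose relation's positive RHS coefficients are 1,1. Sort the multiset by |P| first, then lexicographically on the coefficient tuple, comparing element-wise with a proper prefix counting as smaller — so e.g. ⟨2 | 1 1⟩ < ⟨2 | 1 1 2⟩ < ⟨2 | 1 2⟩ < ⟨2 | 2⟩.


23 collections generate NE(X_Σ); each relation:

  P={3,6}:  v_{3} + v_{6} = 0  ⇒ sig = ⟨2 | 0⟩
  P={0,6}:  v_{0} + v_{6} = v_{2}  ⇒ sig = ⟨2 | 1⟩
  P={2,3}:  v_{2} + v_{3} = v_{0}  ⇒ sig = ⟨2 | 1⟩
  P={3,7}:  v_{3} + v_{7} = v_{4}  ⇒ sig = ⟨2 | 1⟩
  P={4,6}:  v_{4} + v_{6} = v_{7}  ⇒ sig = ⟨2 | 1⟩
  P={5,9}:  v_{5} + v_{9} = v_{0}  ⇒ sig = ⟨2 | 1⟩
  P={2,4}:  v_{2} + v_{4} = v_{0} + v_{7}  ⇒ sig = ⟨2 | 1 1⟩
  P={2,10}:  v_{2} + v_{10} = v_{3} + v_{11}  ⇒ sig = ⟨2 | 1 1⟩
  P={3,9}:  v_{3} + v_{9} = v_{0} + v_{4} + v_{11}  ⇒ sig = ⟨2 | 1 1 1⟩
  P={6,9}:  v_{6} + v_{9} = v_{2} + v_{7} + v_{11}  ⇒ sig = ⟨2 | 1 1 1⟩
  P={6,10}:  v_{6} + v_{10} = v_{1} + v_{8} + v_{11}  ⇒ sig = ⟨2 | 1 1 1⟩
  P={9,10}:  v_{9} + v_{10} = v_{3} + v_{4} + 2·v_{11}  ⇒ sig = ⟨2 | 1 1 2⟩
  P={0,10}:  v_{0} + v_{10} = 2·v_{3} + v_{11}  ⇒ sig = ⟨2 | 1 2⟩
  P={1,2,8}:  v_{1} + v_{2} + v_{8} = 0  ⇒ sig = ⟨3 | 0⟩
  P={5,7,11}:  v_{5} + v_{7} + v_{11} = 0  ⇒ sig = ⟨3 | 0⟩
  P={0,1,8}:  v_{0} + v_{1} + v_{8} = v_{3}  ⇒ sig = ⟨3 | 1⟩
  P={0,7,11}:  v_{0} + v_{7} + v_{11} = v_{9}  ⇒ sig = ⟨3 | 1⟩
  P={4,5,11}:  v_{4} + v_{5} + v_{11} = v_{3}  ⇒ sig = ⟨3 | 1⟩
  P={1,8,9}:  v_{1} + v_{8} + v_{9} = v_{4} + v_{11}  ⇒ sig = ⟨3 | 1 1⟩
  P={5,7,10}:  v_{5} + v_{7} + v_{10} = v_{1} + v_{3} + v_{8}  ⇒ sig = ⟨3 | 1 1 1⟩
  P={4,5,10}:  v_{4} + v_{5} + v_{10} = v_{1} + 2·v_{3} + v_{8}  ⇒ sig = ⟨3 | 1 1 2⟩
  P={1,3,8,11}:  v_{1} + v_{3} + v_{8} + v_{11} = v_{10}  ⇒ sig = ⟨4 | 1⟩
  P={1,4,8,11}:  v_{1} + v_{4} + v_{8} + v_{11} = v_{7} + v_{10}  ⇒ sig = ⟨4 | 1 1⟩

Hence PRS(X_Σ) =
[⟨2 | 0⟩, ⟨2 | 1⟩, ⟨2 | 1⟩, ⟨2 | 1⟩, ⟨2 | 1⟩, ⟨2 | 1⟩, ⟨2 | 1 1⟩, ⟨2 | 1 1⟩, ⟨2 | 1 1 1⟩, ⟨2 | 1 1 1⟩, ⟨2 | 1 1 1⟩, ⟨2 | 1 1 2⟩, ⟨2 | 1 2⟩, ⟨3 | 0⟩, ⟨3 | 0⟩, ⟨3 | 1⟩, ⟨3 | 1⟩, ⟨3 | 1⟩, ⟨3 | 1 1⟩, ⟨3 | 1 1 1⟩, ⟨3 | 1 1 2⟩, ⟨4 | 1⟩, ⟨4 | 1 1⟩]


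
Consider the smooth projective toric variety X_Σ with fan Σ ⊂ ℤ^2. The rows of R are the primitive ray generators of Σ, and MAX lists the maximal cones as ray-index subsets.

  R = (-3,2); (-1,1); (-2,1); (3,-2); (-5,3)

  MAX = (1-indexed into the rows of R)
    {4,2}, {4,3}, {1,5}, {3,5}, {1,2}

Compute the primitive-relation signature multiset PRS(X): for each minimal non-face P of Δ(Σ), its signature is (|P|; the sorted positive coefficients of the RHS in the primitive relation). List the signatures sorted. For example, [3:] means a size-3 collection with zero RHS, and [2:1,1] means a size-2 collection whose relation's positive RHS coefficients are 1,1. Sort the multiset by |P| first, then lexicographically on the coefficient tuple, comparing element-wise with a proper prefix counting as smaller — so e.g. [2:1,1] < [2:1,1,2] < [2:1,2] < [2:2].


5 collections generate NE(X_Σ); each relation:

  P = {1,4}:  v_{1} + v_{4} = 0  ⇒ sig = [2:]
  P = {1,3}:  v_{1} + v_{3} = v_{5}  ⇒ sig = [2:1]
  P = {2,3}:  v_{2} + v_{3} = v_{1}  ⇒ sig = [2:1]
  P = {4,5}:  v_{4} + v_{5} = v_{3}  ⇒ sig = [2:1]
  P = {2,5}:  v_{2} + v_{5} = 2·v_{1}  ⇒ sig = [2:2]

Sorted signature multiset PRS(X):
[[2:], [2:1], [2:1], [2:1], [2:2]]


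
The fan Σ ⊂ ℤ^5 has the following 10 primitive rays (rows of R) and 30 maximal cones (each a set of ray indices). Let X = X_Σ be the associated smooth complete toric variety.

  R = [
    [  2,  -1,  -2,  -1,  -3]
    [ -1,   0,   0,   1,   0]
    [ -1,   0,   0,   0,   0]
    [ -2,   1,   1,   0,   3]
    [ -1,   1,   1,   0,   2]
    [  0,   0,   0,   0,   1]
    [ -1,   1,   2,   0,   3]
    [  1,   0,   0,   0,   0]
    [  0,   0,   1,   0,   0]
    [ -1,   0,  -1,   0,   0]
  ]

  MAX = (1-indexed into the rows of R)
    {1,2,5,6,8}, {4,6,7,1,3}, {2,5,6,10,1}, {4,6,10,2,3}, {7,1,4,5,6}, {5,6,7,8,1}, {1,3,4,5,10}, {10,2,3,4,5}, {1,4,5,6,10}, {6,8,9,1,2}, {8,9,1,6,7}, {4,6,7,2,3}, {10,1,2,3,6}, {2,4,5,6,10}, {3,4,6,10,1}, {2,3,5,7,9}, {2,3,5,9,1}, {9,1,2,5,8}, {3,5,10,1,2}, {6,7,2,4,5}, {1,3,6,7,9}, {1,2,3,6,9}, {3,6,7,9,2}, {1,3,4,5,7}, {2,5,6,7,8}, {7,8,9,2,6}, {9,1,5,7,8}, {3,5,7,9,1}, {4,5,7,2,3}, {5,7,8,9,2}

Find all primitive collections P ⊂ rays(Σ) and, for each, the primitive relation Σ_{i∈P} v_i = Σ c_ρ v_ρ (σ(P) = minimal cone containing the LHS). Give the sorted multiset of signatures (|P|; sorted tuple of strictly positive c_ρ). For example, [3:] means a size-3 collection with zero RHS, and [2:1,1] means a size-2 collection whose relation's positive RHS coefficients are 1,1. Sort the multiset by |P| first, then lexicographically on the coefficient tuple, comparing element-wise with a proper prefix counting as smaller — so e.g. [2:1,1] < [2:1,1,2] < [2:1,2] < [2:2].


|primitive collections| = 10. Relations:

  P = {3,8}:  v_{3} + v_{8} = 0  ⟹  sig = [2:]
  P = {7,10}:  v_{7} + v_{10} = v_{4}  ⟹  sig = [2:1]
  P = {9,10}:  v_{9} + v_{10} = v_{3}  ⟹  sig = [2:1]
  P = {4,8}:  v_{4} + v_{8} = v_{5} + v_{6}  ⟹  sig = [2:1,1]
  P = {4,9}:  v_{4} + v_{9} = v_{3} + v_{7}  ⟹  sig = [2:1,1]
  P = {8,10}:  v_{8} + v_{10} = v_{1} + v_{2} + v_{5} + v_{6}  ⟹  sig = [2:1,1,1,1]
  P = {1,2,7}:  v_{1} + v_{2} + v_{7} = 0  ⟹  sig = [3:]
  P = {1,2,4}:  v_{1} + v_{2} + v_{4} = v_{10}  ⟹  sig = [3:1]
  P = {3,5,6}:  v_{3} + v_{5} + v_{6} = v_{4}  ⟹  sig = [3:1]
  P = {5,6,9}:  v_{5} + v_{6} + v_{9} = v_{7}  ⟹  sig = [3:1]

Sorted signature multiset PRS(X):
{ [2:],  [2:1] ×2,  [2:1,1] ×2,  [2:1,1,1,1],  [3:],  [3:1] ×3 }


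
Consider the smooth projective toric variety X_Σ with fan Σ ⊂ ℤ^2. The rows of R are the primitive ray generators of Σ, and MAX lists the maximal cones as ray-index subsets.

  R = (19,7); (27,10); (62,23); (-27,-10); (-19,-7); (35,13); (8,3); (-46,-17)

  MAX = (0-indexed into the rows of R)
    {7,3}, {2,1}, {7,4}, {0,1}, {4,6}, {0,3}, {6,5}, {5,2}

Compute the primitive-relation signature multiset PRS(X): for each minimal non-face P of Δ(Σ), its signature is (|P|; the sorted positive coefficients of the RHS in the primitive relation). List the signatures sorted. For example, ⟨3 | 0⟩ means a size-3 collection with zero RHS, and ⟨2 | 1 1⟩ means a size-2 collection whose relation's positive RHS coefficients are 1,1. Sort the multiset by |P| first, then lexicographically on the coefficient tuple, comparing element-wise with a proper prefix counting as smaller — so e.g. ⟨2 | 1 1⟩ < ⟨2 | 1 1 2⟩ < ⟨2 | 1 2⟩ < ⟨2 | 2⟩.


Minimal non-faces — 20 found among 8 rays, 8 max cones:

  • {0,4}:  v_{0} + v_{4} = 0  ⇒ sig = ⟨2 | 0⟩
  • {1,3}:  v_{1} + v_{3} = 0  ⇒ sig = ⟨2 | 0⟩
  • {0,6}:  v_{0} + v_{6} = v_{1}  ⇒ sig = ⟨2 | 1⟩
  • {0,7}:  v_{0} + v_{7} = v_{3}  ⇒ sig = ⟨2 | 1⟩
  • {1,4}:  v_{1} + v_{4} = v_{6}  ⇒ sig = ⟨2 | 1⟩
  • {1,5}:  v_{1} + v_{5} = v_{2}  ⇒ sig = ⟨2 | 1⟩
  • {1,6}:  v_{1} + v_{6} = v_{5}  ⇒ sig = ⟨2 | 1⟩
  • {1,7}:  v_{1} + v_{7} = v_{4}  ⇒ sig = ⟨2 | 1⟩
  • {2,3}:  v_{2} + v_{3} = v_{5}  ⇒ sig = ⟨2 | 1⟩
  • {3,4}:  v_{3} + v_{4} = v_{7}  ⇒ sig = ⟨2 | 1⟩
  • {3,5}:  v_{3} + v_{5} = v_{6}  ⇒ sig = ⟨2 | 1⟩
  • {3,6}:  v_{3} + v_{6} = v_{4}  ⇒ sig = ⟨2 | 1⟩
  • {2,4}:  v_{2} + v_{4} = v_{5} + v_{6}  ⇒ sig = ⟨2 | 1 1⟩
  • {5,7}:  v_{5} + v_{7} = v_{4} + v_{6}  ⇒ sig = ⟨2 | 1 1⟩
  • {0,5}:  v_{0} + v_{5} = 2·v_{1}  ⇒ sig = ⟨2 | 2⟩
  • {2,6}:  v_{2} + v_{6} = 2·v_{5}  ⇒ sig = ⟨2 | 2⟩
  • {2,7}:  v_{2} + v_{7} = 2·v_{6}  ⇒ sig = ⟨2 | 2⟩
  • {4,5}:  v_{4} + v_{5} = 2·v_{6}  ⇒ sig = ⟨2 | 2⟩
  • {6,7}:  v_{6} + v_{7} = 2·v_{4}  ⇒ sig = ⟨2 | 2⟩
  • {0,2}:  v_{0} + v_{2} = 3·v_{1}  ⇒ sig = ⟨2 | 3⟩

Hence PRS(X_Σ) =
{ ⟨2 | 0⟩ ×2,  ⟨2 | 1⟩ ×10,  ⟨2 | 1 1⟩ ×2,  ⟨2 | 2⟩ ×5,  ⟨2 | 3⟩ }


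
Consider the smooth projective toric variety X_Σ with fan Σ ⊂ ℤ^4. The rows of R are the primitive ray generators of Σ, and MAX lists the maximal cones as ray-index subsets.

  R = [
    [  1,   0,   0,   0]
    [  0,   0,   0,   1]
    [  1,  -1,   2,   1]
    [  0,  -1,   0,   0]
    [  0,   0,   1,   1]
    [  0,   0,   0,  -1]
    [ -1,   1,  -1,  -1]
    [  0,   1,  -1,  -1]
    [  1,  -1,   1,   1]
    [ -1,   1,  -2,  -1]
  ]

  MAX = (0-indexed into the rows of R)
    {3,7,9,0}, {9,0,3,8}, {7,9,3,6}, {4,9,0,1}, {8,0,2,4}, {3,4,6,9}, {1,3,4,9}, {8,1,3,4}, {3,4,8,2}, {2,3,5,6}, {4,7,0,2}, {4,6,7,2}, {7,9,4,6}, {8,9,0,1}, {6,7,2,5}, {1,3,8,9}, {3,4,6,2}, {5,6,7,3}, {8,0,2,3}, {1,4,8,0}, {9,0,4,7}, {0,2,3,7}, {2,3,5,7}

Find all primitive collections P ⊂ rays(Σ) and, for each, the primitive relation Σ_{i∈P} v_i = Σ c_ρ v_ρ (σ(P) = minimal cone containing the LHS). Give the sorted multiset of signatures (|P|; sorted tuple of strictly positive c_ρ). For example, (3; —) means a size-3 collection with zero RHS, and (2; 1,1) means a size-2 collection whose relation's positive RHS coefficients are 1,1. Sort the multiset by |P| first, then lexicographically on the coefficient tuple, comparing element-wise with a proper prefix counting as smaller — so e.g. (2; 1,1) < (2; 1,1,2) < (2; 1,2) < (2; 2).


Minimal non-faces — 17 found among 10 rays, 23 max cones:

  {1,5}:  v_{1} + v_{5} = 0  ⟹  sig = (2; —)
  {2,9}:  v_{2} + v_{9} = 0  ⟹  sig = (2; —)
  {6,8}:  v_{6} + v_{8} = 0  ⟹  sig = (2; —)
  {0,6}:  v_{0} + v_{6} = v_{7}  ⟹  sig = (2; 1)
  {7,8}:  v_{7} + v_{8} = v_{0}  ⟹  sig = (2; 1)
  {1,2}:  v_{1} + v_{2} = v_{4} + v_{8}  ⟹  sig = (2; 1,1)
  {1,6}:  v_{1} + v_{6} = v_{4} + v_{9}  ⟹  sig = (2; 1,1)
  {4,5}:  v_{4} + v_{5} = v_{2} + v_{6}  ⟹  sig = (2; 1,1)
  {1,7}:  v_{1} + v_{7} = v_{0} + v_{4} + v_{9}  ⟹  sig = (2; 1,1,1)
  {5,8}:  v_{5} + v_{8} = v_{2} + v_{3} + v_{7}  ⟹  sig = (2; 1,1,1)
  {5,9}:  v_{5} + v_{9} = v_{3} + v_{6} + v_{7}  ⟹  sig = (2; 1,1,1)
  {0,5}:  v_{0} + v_{5} = v_{2} + v_{3} + 2·v_{7}  ⟹  sig = (2; 1,1,2)
  {3,4,7}:  v_{3} + v_{4} + v_{7} = 0  ⟹  sig = (3; —)
  {0,3,4}:  v_{0} + v_{3} + v_{4} = v_{8}  ⟹  sig = (3; 1)
  {4,8,9}:  v_{4} + v_{8} + v_{9} = v_{1}  ⟹  sig = (3; 1)
  {0,1,3}:  v_{0} + v_{1} + v_{3} = 2·v_{8} + v_{9}  ⟹  sig = (3; 1,2)
  {2,3,6,7}:  v_{2} + v_{3} + v_{6} + v_{7} = v_{5}  ⟹  sig = (4; 1)

Hence PRS(X_Σ) =
[(2; —), (2; —), (2; —), (2; 1), (2; 1), (2; 1,1), (2; 1,1), (2; 1,1), (2; 1,1,1), (2; 1,1,1), (2; 1,1,1), (2; 1,1,2), (3; —), (3; 1), (3; 1), (3; 1,2), (4; 1)]


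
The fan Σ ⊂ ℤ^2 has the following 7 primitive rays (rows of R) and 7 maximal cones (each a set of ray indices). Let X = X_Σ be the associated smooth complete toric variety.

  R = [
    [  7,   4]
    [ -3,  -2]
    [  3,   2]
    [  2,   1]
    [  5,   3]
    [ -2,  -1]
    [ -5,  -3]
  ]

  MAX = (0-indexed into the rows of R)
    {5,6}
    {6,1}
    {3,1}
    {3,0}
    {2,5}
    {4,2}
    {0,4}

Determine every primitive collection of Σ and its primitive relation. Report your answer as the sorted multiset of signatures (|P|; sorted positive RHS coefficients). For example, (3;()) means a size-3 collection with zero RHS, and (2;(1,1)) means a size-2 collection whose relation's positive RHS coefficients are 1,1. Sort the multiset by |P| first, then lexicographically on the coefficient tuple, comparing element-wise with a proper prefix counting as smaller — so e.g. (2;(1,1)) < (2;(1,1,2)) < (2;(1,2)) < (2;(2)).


14 collections generate NE(X_Σ); each relation:

  P = {1,2}:  v_{1} + v_{2} = 0  ⟹  sig = (2;())
  P = {3,5}:  v_{3} + v_{5} = 0  ⟹  sig = (2;())
  P = {4,6}:  v_{4} + v_{6} = 0  ⟹  sig = (2;())
  P = {0,5}:  v_{0} + v_{5} = v_{4}  ⟹  sig = (2;(1))
  P = {0,6}:  v_{0} + v_{6} = v_{3}  ⟹  sig = (2;(1))
  P = {1,4}:  v_{1} + v_{4} = v_{3}  ⟹  sig = (2;(1))
  P = {1,5}:  v_{1} + v_{5} = v_{6}  ⟹  sig = (2;(1))
  P = {2,3}:  v_{2} + v_{3} = v_{4}  ⟹  sig = (2;(1))
  P = {2,6}:  v_{2} + v_{6} = v_{5}  ⟹  sig = (2;(1))
  P = {3,4}:  v_{3} + v_{4} = v_{0}  ⟹  sig = (2;(1))
  P = {3,6}:  v_{3} + v_{6} = v_{1}  ⟹  sig = (2;(1))
  P = {4,5}:  v_{4} + v_{5} = v_{2}  ⟹  sig = (2;(1))
  P = {0,1}:  v_{0} + v_{1} = 2·v_{3}  ⟹  sig = (2;(2))
  P = {0,2}:  v_{0} + v_{2} = 2·v_{4}  ⟹  sig = (2;(2))

Signatures (|P|; sorted positive RHS coefficients), sorted:
{ (2;()) ×3,  (2;(1)) ×9,  (2;(2)) ×2 }


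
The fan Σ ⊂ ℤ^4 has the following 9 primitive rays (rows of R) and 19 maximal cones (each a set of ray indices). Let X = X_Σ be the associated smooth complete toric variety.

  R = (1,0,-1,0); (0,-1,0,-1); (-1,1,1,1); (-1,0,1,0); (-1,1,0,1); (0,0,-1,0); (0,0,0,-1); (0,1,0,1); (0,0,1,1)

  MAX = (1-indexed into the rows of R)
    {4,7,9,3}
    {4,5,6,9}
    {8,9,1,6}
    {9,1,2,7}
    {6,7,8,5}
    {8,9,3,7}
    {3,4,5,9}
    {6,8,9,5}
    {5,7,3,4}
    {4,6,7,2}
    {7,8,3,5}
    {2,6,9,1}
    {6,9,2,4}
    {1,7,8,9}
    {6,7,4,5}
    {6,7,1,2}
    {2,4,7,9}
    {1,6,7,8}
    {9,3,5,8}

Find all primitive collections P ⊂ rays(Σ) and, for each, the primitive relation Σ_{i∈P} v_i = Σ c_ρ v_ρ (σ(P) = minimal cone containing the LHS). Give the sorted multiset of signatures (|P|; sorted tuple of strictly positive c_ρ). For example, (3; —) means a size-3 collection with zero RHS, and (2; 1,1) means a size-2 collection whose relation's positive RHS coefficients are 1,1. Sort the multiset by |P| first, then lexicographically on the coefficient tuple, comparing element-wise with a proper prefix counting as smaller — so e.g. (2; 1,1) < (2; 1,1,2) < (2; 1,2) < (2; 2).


Δ(Σ) — 9 vertices, 10 min non-faces:

  P={1,4}:  v_{1} + v_{4} = 0  ⇒ sig = (2; —)
  P={2,8}:  v_{2} + v_{8} = 0  ⇒ sig = (2; —)
  P={1,3}:  v_{1} + v_{3} = v_{8}  ⇒ sig = (2; 1)
  P={2,3}:  v_{2} + v_{3} = v_{4}  ⇒ sig = (2; 1)
  P={3,6}:  v_{3} + v_{6} = v_{5}  ⇒ sig = (2; 1)
  P={4,8}:  v_{4} + v_{8} = v_{3}  ⇒ sig = (2; 1)
  P={1,5}:  v_{1} + v_{5} = v_{6} + v_{8}  ⇒ sig = (2; 1,1)
  P={2,5}:  v_{2} + v_{5} = v_{4} + v_{6}  ⇒ sig = (2; 1,1)
  P={6,7,9}:  v_{6} + v_{7} + v_{9} = 0  ⇒ sig = (3; —)
  P={5,7,9}:  v_{5} + v_{7} + v_{9} = v_{3}  ⇒ sig = (3; 1)

Signatures (|P|; sorted positive RHS coefficients), sorted:
    |P|=2: 8 collections, coeffs (), (), (1), (1), (1), (1), (1,1), (1,1)
    |P|=3: 2 collections, coeffs (), (1)


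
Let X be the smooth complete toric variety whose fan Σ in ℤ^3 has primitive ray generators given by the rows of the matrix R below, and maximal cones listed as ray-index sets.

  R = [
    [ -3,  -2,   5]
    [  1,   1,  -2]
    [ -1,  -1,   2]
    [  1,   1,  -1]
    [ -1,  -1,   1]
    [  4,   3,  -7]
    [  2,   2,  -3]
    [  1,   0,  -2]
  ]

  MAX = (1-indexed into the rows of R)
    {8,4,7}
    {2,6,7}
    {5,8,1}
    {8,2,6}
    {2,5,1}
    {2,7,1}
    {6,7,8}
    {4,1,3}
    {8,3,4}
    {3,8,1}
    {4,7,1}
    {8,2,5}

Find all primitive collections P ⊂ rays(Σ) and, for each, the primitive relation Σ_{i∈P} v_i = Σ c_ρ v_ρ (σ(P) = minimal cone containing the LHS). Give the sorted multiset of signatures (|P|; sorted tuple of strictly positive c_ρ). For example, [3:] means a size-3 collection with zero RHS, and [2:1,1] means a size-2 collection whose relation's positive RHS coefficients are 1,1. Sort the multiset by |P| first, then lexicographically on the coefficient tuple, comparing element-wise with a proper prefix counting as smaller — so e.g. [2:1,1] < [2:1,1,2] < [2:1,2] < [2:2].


Primitive collections (14):

  P={2,3}:  v_{2} + v_{3} = 0 ; sig = [2:]
  P={4,5}:  v_{4} + v_{5} = 0 ; sig = [2:]
  P={1,6}:  v_{1} + v_{6} = v_{2} ; sig = [2:1]
  P={2,4}:  v_{2} + v_{4} = v_{7} ; sig = [2:1]
  P={3,7}:  v_{3} + v_{7} = v_{4} ; sig = [2:1]
  P={5,7}:  v_{5} + v_{7} = v_{2} ; sig = [2:1]
  P={3,5}:  v_{3} + v_{5} = v_{1} + v_{8} ; sig = [2:1,1]
  P={3,6}:  v_{3} + v_{6} = v_{7} + v_{8} ; sig = [2:1,1]
  P={4,6}:  v_{4} + v_{6} = 2·v_{7} + v_{8} ; sig = [2:1,2]
  P={5,6}:  v_{5} + v_{6} = 2·v_{2} + v_{8} ; sig = [2:1,2]
  P={1,7,8}:  v_{1} + v_{7} + v_{8} = 0 ; sig = [3:]
  P={1,2,8}:  v_{1} + v_{2} + v_{8} = v_{5} ; sig = [3:1]
  P={1,4,8}:  v_{1} + v_{4} + v_{8} = v_{3} ; sig = [3:1]
  P={2,7,8}:  v_{2} + v_{7} + v_{8} = v_{6} ; sig = [3:1]

Signatures (|P|; sorted positive RHS coefficients), sorted:
{ [2:] ×2,  [2:1] ×4,  [2:1,1] ×2,  [2:1,2] ×2,  [3:],  [3:1] ×3 }


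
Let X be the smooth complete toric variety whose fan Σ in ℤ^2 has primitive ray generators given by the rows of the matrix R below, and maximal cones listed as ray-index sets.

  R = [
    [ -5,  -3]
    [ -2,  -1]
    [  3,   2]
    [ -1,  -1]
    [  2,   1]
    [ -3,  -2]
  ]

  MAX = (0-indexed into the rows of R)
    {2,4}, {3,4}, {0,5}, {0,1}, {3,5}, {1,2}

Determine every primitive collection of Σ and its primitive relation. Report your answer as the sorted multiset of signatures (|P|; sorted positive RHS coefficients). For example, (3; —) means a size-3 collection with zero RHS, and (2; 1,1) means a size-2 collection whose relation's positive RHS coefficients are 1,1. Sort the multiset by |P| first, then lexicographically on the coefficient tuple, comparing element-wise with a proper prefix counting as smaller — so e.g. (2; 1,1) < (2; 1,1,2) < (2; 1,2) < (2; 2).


Minimal non-faces — 9 found among 6 rays, 6 max cones:

  • {1,4}:  v_{1} + v_{4} = 0  so sig = (2; —)
  • {2,5}:  v_{2} + v_{5} = 0  so sig = (2; —)
  • {0,2}:  v_{0} + v_{2} = v_{1}  so sig = (2; 1)
  • {0,4}:  v_{0} + v_{4} = v_{5}  so sig = (2; 1)
  • {1,3}:  v_{1} + v_{3} = v_{5}  so sig = (2; 1)
  • {1,5}:  v_{1} + v_{5} = v_{0}  so sig = (2; 1)
  • {2,3}:  v_{2} + v_{3} = v_{4}  so sig = (2; 1)
  • {4,5}:  v_{4} + v_{5} = v_{3}  so sig = (2; 1)
  • {0,3}:  v_{0} + v_{3} = 2·v_{5}  so sig = (2; 2)

Signatures (|P|; sorted positive RHS coefficients), sorted:
[(2; —), (2; —), (2; 1), (2; 1), (2; 1), (2; 1), (2; 1), (2; 1), (2; 2)]


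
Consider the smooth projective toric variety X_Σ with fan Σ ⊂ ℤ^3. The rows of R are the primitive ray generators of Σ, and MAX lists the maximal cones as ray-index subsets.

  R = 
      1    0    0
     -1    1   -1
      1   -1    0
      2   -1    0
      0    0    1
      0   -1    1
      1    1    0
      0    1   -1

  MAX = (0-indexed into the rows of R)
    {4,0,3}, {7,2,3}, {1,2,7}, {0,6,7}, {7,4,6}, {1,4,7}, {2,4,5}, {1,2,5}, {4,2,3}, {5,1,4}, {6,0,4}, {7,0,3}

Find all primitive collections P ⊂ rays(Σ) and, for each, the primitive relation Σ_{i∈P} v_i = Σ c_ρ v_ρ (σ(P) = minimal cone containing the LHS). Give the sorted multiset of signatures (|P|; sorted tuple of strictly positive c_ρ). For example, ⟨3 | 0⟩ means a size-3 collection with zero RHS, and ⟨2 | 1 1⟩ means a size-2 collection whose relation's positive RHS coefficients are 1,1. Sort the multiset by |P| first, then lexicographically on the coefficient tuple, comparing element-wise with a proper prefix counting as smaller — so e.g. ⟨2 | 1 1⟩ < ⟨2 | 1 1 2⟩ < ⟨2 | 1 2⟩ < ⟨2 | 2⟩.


14 collections generate NE(X_Σ); each relation:

  P = {5,7}:  v_{5} + v_{7} = 0  so sig = ⟨2 | 0⟩
  P = {0,1}:  v_{0} + v_{1} = v_{7}  so sig = ⟨2 | 1⟩
  P = {0,2}:  v_{0} + v_{2} = v_{3}  so sig = ⟨2 | 1⟩
  P = {0,5}:  v_{0} + v_{5} = v_{2} + v_{4}  so sig = ⟨2 | 1 1⟩
  P = {1,3}:  v_{1} + v_{3} = v_{2} + v_{7}  so sig = ⟨2 | 1 1⟩
  P = {5,6}:  v_{5} + v_{6} = v_{0} + v_{4}  so sig = ⟨2 | 1 1⟩
  P = {1,6}:  v_{1} + v_{6} = v_{4} + 2·v_{7}  so sig = ⟨2 | 1 2⟩
  P = {3,5}:  v_{3} + v_{5} = 2·v_{2} + v_{4}  so sig = ⟨2 | 1 2⟩
  P = {2,6}:  v_{2} + v_{6} = 2·v_{0}  so sig = ⟨2 | 2⟩
  P = {3,6}:  v_{3} + v_{6} = 3·v_{0}  so sig = ⟨2 | 3⟩
  P = {1,2,4}:  v_{1} + v_{2} + v_{4} = 0  so sig = ⟨3 | 0⟩
  P = {0,4,7}:  v_{0} + v_{4} + v_{7} = v_{6}  so sig = ⟨3 | 1⟩
  P = {2,4,7}:  v_{2} + v_{4} + v_{7} = v_{0}  so sig = ⟨3 | 1⟩
  P = {3,4,7}:  v_{3} + v_{4} + v_{7} = 2·v_{0}  so sig = ⟨3 | 2⟩

Signatures (|P|; sorted positive RHS coefficients), sorted:
[⟨2 | 0⟩, ⟨2 | 1⟩, ⟨2 | 1⟩, ⟨2 | 1 1⟩, ⟨2 | 1 1⟩, ⟨2 | 1 1⟩, ⟨2 | 1 2⟩, ⟨2 | 1 2⟩, ⟨2 | 2⟩, ⟨2 | 3⟩, ⟨3 | 0⟩, ⟨3 | 1⟩, ⟨3 | 1⟩, ⟨3 | 2⟩]


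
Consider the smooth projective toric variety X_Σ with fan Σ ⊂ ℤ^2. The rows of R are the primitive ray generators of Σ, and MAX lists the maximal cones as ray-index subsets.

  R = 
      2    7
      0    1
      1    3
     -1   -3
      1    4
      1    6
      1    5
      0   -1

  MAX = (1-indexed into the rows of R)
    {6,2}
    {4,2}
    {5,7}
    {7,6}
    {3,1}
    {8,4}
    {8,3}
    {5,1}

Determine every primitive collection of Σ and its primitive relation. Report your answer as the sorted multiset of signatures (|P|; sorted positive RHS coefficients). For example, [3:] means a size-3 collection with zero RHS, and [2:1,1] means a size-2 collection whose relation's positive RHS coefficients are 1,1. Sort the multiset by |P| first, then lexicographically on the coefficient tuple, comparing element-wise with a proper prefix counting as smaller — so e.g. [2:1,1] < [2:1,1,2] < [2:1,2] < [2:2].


20 collections generate NE(X_Σ); each relation:

  {2,8}:  v_{2} + v_{8} = 0  ⟹  sig = [2:]
  {3,4}:  v_{3} + v_{4} = 0  ⟹  sig = [2:]
  {1,4}:  v_{1} + v_{4} = v_{5}  ⟹  sig = [2:1]
  {2,3}:  v_{2} + v_{3} = v_{5}  ⟹  sig = [2:1]
  {2,5}:  v_{2} + v_{5} = v_{7}  ⟹  sig = [2:1]
  {2,7}:  v_{2} + v_{7} = v_{6}  ⟹  sig = [2:1]
  {3,5}:  v_{3} + v_{5} = v_{1}  ⟹  sig = [2:1]
  {4,5}:  v_{4} + v_{5} = v_{2}  ⟹  sig = [2:1]
  {5,8}:  v_{5} + v_{8} = v_{3}  ⟹  sig = [2:1]
  {6,8}:  v_{6} + v_{8} = v_{7}  ⟹  sig = [2:1]
  {7,8}:  v_{7} + v_{8} = v_{5}  ⟹  sig = [2:1]
  {3,6}:  v_{3} + v_{6} = v_{5} + v_{7}  ⟹  sig = [2:1,1]
  {1,6}:  v_{1} + v_{6} = 2·v_{5} + v_{7}  ⟹  sig = [2:1,2]
  {1,2}:  v_{1} + v_{2} = 2·v_{5}  ⟹  sig = [2:2]
  {1,8}:  v_{1} + v_{8} = 2·v_{3}  ⟹  sig = [2:2]
  {3,7}:  v_{3} + v_{7} = 2·v_{5}  ⟹  sig = [2:2]
  {4,7}:  v_{4} + v_{7} = 2·v_{2}  ⟹  sig = [2:2]
  {5,6}:  v_{5} + v_{6} = 2·v_{7}  ⟹  sig = [2:2]
  {1,7}:  v_{1} + v_{7} = 3·v_{5}  ⟹  sig = [2:3]
  {4,6}:  v_{4} + v_{6} = 3·v_{2}  ⟹  sig = [2:3]

Sorted signature multiset PRS(X):
    |P|=2: 20 collections, coeffs (), (), (1), (1), (1), (1), (1), (1), (1), (1), (1), (1,1), (1,2), (2), (2), (2), (2), (2), (3), (3)


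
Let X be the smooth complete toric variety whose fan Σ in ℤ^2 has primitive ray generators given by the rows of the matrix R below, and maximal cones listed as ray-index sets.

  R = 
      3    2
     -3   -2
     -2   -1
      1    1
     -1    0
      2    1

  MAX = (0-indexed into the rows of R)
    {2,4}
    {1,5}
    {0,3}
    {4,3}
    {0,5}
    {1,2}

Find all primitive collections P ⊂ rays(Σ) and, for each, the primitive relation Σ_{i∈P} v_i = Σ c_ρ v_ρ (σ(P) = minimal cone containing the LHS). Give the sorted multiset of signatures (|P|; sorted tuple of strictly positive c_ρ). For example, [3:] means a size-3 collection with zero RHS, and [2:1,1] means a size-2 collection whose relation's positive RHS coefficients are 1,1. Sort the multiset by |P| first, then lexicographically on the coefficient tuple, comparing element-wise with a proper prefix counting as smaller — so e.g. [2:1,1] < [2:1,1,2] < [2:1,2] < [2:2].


Minimal non-faces — 9 found among 6 rays, 6 max cones:

  P={0,1}:  v_{0} + v_{1} = 0 ; sig = [2:]
  P={2,5}:  v_{2} + v_{5} = 0 ; sig = [2:]
  P={0,2}:  v_{0} + v_{2} = v_{3} ; sig = [2:1]
  P={1,3}:  v_{1} + v_{3} = v_{2} ; sig = [2:1]
  P={2,3}:  v_{2} + v_{3} = v_{4} ; sig = [2:1]
  P={3,5}:  v_{3} + v_{5} = v_{0} ; sig = [2:1]
  P={4,5}:  v_{4} + v_{5} = v_{3} ; sig = [2:1]
  P={0,4}:  v_{0} + v_{4} = 2·v_{3} ; sig = [2:2]
  P={1,4}:  v_{1} + v_{4} = 2·v_{2} ; sig = [2:2]

Hence PRS(X_Σ) =
[[2:], [2:], [2:1], [2:1], [2:1], [2:1], [2:1], [2:2], [2:2]]


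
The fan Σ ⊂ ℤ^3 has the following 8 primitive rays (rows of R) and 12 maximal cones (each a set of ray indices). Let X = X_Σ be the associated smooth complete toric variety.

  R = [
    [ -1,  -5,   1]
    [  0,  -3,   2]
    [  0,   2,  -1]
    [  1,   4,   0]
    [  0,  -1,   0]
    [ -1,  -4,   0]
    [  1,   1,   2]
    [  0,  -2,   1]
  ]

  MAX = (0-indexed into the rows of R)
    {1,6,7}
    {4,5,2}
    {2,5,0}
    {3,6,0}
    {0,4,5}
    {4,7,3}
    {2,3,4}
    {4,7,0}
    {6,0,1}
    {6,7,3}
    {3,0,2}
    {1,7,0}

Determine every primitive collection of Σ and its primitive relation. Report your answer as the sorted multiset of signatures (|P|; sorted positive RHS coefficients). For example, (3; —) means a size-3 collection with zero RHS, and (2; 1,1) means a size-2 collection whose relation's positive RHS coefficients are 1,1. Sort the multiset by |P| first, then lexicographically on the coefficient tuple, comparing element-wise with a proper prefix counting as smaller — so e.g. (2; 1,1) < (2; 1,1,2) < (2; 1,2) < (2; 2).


14 collections generate NE(X_Σ); each relation:

  P = {2,7}:  v_{2} + v_{7} = 0  ⇒ sig = (2; —)
  P = {3,5}:  v_{3} + v_{5} = 0  ⇒ sig = (2; —)
  P = {1,3}:  v_{1} + v_{3} = v_{6}  ⇒ sig = (2; 1)
  P = {5,6}:  v_{5} + v_{6} = v_{1}  ⇒ sig = (2; 1)
  P = {1,2}:  v_{1} + v_{2} = v_{0} + v_{3}  ⇒ sig = (2; 1,1)
  P = {1,5}:  v_{1} + v_{5} = v_{0} + v_{7}  ⇒ sig = (2; 1,1)
  P = {5,7}:  v_{5} + v_{7} = v_{0} + v_{4}  ⇒ sig = (2; 1,1)
  P = {2,6}:  v_{2} + v_{6} = v_{0} + 2·v_{3}  ⇒ sig = (2; 1,2)
  P = {4,6}:  v_{4} + v_{6} = v_{3} + 2·v_{7}  ⇒ sig = (2; 1,2)
  P = {1,4}:  v_{1} + v_{4} = 2·v_{7}  ⇒ sig = (2; 2)
  P = {0,2,4}:  v_{0} + v_{2} + v_{4} = v_{5}  ⇒ sig = (3; 1)
  P = {0,3,4}:  v_{0} + v_{3} + v_{4} = v_{7}  ⇒ sig = (3; 1)
  P = {0,3,7}:  v_{0} + v_{3} + v_{7} = v_{1}  ⇒ sig = (3; 1)
  P = {0,6,7}:  v_{0} + v_{6} + v_{7} = 2·v_{1}  ⇒ sig = (3; 2)

so the primitive-relation signature multiset is
    |P|=2: 10 collections, coeffs (), (), (1), (1), (1,1), (1,1), (1,1), (1,2), (1,2), (2)
    |P|=3: 4 collections, coeffs (1), (1), (1), (2)


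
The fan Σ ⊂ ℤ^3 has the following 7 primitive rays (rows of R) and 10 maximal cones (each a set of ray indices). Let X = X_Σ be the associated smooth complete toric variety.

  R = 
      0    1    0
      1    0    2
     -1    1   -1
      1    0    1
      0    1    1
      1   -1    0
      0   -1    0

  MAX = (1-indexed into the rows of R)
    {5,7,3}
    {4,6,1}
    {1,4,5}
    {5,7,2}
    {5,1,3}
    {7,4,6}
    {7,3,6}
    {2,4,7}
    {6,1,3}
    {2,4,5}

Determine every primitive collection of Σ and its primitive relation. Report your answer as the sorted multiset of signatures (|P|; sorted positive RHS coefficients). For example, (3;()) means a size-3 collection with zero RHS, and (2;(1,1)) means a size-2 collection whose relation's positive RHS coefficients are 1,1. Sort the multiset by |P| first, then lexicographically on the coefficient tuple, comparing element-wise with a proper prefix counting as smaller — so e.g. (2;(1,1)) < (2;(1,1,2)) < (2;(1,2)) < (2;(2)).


Σ has 7 primitive collections:

  • {1,7}:  v_{1} + v_{7} = 0  ⇒ sig = (2;())
  • {2,3}:  v_{2} + v_{3} = v_{5}  ⇒ sig = (2;(1))
  • {3,4}:  v_{3} + v_{4} = v_{1}  ⇒ sig = (2;(1))
  • {5,6}:  v_{5} + v_{6} = v_{4}  ⇒ sig = (2;(1))
  • {1,2}:  v_{1} + v_{2} = v_{4} + v_{5}  ⇒ sig = (2;(1,1))
  • {2,6}:  v_{2} + v_{6} = 2·v_{4} + v_{7}  ⇒ sig = (2;(1,2))
  • {4,5,7}:  v_{4} + v_{5} + v_{7} = v_{2}  ⇒ sig = (3;(1))

Hence PRS(X_Σ) =
{ (2;()),  (2;(1)) ×3,  (2;(1,1)),  (2;(1,2)),  (3;(1)) }


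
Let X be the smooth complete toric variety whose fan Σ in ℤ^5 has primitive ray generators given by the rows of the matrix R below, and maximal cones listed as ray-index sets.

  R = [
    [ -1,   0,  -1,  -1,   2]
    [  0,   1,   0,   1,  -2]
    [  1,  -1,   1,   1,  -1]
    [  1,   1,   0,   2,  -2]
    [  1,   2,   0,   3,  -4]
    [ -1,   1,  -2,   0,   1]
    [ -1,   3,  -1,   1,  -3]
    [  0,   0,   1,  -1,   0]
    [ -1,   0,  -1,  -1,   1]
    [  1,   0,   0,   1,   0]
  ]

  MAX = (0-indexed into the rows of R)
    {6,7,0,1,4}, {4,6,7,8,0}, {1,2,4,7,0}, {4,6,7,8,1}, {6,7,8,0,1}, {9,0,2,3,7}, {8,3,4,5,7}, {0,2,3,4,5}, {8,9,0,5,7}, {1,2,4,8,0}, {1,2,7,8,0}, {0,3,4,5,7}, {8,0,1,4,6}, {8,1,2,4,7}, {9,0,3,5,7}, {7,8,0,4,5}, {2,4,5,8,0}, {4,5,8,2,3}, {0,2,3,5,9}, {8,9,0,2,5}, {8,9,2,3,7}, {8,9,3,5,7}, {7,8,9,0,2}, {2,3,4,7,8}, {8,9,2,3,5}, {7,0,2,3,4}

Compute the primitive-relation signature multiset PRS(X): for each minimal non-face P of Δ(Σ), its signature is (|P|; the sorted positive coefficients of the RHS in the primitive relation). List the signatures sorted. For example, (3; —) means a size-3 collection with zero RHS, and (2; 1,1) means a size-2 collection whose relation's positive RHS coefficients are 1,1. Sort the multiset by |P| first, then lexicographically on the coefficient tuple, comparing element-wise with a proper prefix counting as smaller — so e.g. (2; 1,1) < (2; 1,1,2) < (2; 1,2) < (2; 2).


12 minimal non-faces of Δ(Σ) (on 10 rays):

  • {1,3}:  v_{1} + v_{3} = v_{4} ; sig = (2; 1)
  • {1,9}:  v_{1} + v_{9} = v_{3} ; sig = (2; 1)
  • {1,5}:  v_{1} + v_{5} = v_{0} + v_{4} + v_{8} ; sig = (2; 1,1,1)
  • {6,9}:  v_{6} + v_{9} = v_{4} + v_{5} + v_{7} ; sig = (2; 1,1,1)
  • {3,6}:  v_{3} + v_{6} = v_{0} + 2·v_{4} + v_{7} + v_{8} ; sig = (2; 1,1,1,2)
  • {5,6}:  v_{5} + v_{6} = 2·v_{0} + 2·v_{4} + v_{7} + 2·v_{8} ; sig = (2; 1,2,2,2)
  • {2,6}:  v_{2} + v_{6} = 2·v_{1} ; sig = (2; 2)
  • {4,9}:  v_{4} + v_{9} = 2·v_{3} ; sig = (2; 2)
  • {2,5,7}:  v_{2} + v_{5} + v_{7} = 0 ; sig = (3; —)
  • {0,3,8}:  v_{0} + v_{3} + v_{8} = v_{5} ; sig = (3; 1)
  • {0,1,4,7,8}:  v_{0} + v_{1} + v_{4} + v_{7} + v_{8} = v_{6} ; sig = (5; 1)
  • {0,2,4,7,8}:  v_{0} + v_{2} + v_{4} + v_{7} + v_{8} = v_{1} ; sig = (5; 1)

Sorted signature multiset PRS(X):
{ (2; 1) ×2,  (2; 1,1,1) ×2,  (2; 1,1,1,2),  (2; 1,2,2,2),  (2; 2) ×2,  (3; —),  (3; 1),  (5; 1) ×2 }


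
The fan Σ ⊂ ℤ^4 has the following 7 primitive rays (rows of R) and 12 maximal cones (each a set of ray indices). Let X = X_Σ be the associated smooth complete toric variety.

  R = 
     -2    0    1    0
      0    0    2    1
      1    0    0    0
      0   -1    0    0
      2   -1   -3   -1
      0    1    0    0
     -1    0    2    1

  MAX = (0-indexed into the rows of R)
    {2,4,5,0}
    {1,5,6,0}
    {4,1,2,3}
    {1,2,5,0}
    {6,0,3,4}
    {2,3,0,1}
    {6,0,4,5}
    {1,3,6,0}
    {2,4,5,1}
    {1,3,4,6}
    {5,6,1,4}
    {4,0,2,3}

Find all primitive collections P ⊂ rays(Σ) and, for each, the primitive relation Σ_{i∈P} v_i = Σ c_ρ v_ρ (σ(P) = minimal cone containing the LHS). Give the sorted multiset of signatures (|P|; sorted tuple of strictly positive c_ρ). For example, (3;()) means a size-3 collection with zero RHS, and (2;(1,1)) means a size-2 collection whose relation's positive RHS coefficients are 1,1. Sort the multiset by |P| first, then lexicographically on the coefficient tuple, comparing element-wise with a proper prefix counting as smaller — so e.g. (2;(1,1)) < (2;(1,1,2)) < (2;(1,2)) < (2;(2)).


3 collections generate NE(X_Σ); each relation:

  P = {3,5}:  v_{3} + v_{5} = 0  ⇒ sig = (2;())
  P = {2,6}:  v_{2} + v_{6} = v_{1}  ⇒ sig = (2;(1))
  P = {0,1,4}:  v_{0} + v_{1} + v_{4} = v_{3}  ⇒ sig = (3;(1))

Sorted signature multiset PRS(X):
[(2;()), (2;(1)), (3;(1))]


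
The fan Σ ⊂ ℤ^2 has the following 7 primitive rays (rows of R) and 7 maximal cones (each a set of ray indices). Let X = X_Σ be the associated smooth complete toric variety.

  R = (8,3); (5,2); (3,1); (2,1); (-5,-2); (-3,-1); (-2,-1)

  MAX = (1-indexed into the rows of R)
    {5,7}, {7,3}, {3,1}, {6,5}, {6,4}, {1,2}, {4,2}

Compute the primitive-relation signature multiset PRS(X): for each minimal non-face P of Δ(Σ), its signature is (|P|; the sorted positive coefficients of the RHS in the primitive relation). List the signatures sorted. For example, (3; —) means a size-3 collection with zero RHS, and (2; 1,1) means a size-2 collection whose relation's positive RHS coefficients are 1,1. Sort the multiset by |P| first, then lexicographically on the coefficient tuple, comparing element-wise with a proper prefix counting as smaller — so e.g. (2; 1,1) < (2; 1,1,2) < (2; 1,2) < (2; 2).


|primitive collections| = 14. Relations:

  P = {2,5}:  v_{2} + v_{5} = 0  ⟹  sig = (2; —)
  P = {3,6}:  v_{3} + v_{6} = 0  ⟹  sig = (2; —)
  P = {4,7}:  v_{4} + v_{7} = 0  ⟹  sig = (2; —)
  P = {1,5}:  v_{1} + v_{5} = v_{3}  ⟹  sig = (2; 1)
  P = {1,6}:  v_{1} + v_{6} = v_{2}  ⟹  sig = (2; 1)
  P = {2,3}:  v_{2} + v_{3} = v_{1}  ⟹  sig = (2; 1)
  P = {2,6}:  v_{2} + v_{6} = v_{4}  ⟹  sig = (2; 1)
  P = {2,7}:  v_{2} + v_{7} = v_{3}  ⟹  sig = (2; 1)
  P = {3,4}:  v_{3} + v_{4} = v_{2}  ⟹  sig = (2; 1)
  P = {3,5}:  v_{3} + v_{5} = v_{7}  ⟹  sig = (2; 1)
  P = {4,5}:  v_{4} + v_{5} = v_{6}  ⟹  sig = (2; 1)
  P = {6,7}:  v_{6} + v_{7} = v_{5}  ⟹  sig = (2; 1)
  P = {1,4}:  v_{1} + v_{4} = 2·v_{2}  ⟹  sig = (2; 2)
  P = {1,7}:  v_{1} + v_{7} = 2·v_{3}  ⟹  sig = (2; 2)

Sorted signature multiset PRS(X):
    (2; —)
    (2; —)
    (2; —)
    (2; 1)
    (2; 1)
    (2; 1)
    (2; 1)
    (2; 1)
    (2; 1)
    (2; 1)
    (2; 1)
    (2; 1)
    (2; 2)
    (2; 2)


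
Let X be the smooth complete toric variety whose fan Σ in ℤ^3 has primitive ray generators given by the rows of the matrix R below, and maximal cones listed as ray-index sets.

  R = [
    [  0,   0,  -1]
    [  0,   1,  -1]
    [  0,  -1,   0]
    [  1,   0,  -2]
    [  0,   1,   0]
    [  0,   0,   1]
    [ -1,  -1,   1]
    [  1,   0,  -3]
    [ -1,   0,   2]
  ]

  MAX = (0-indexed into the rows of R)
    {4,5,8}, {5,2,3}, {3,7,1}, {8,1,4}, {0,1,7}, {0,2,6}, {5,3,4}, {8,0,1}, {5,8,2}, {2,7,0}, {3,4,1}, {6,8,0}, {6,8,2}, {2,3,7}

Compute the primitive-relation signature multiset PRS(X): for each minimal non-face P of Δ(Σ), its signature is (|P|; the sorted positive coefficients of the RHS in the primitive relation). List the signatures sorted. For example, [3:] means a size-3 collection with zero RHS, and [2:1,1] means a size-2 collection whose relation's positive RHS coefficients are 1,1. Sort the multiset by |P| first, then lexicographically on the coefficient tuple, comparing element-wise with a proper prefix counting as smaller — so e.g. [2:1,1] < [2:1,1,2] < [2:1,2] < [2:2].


|primitive collections| = 16. Relations:

  P = {0,5}:  v_{0} + v_{5} = 0  so sig = [2:]
  P = {2,4}:  v_{2} + v_{4} = 0  so sig = [2:]
  P = {3,8}:  v_{3} + v_{8} = 0  so sig = [2:]
  P = {0,3}:  v_{0} + v_{3} = v_{7}  so sig = [2:1]
  P = {0,4}:  v_{0} + v_{4} = v_{1}  so sig = [2:1]
  P = {1,2}:  v_{1} + v_{2} = v_{0}  so sig = [2:1]
  P = {1,5}:  v_{1} + v_{5} = v_{4}  so sig = [2:1]
  P = {5,7}:  v_{5} + v_{7} = v_{3}  so sig = [2:1]
  P = {7,8}:  v_{7} + v_{8} = v_{0}  so sig = [2:1]
  P = {3,6}:  v_{3} + v_{6} = v_{0} + v_{2}  so sig = [2:1,1]
  P = {4,6}:  v_{4} + v_{6} = v_{0} + v_{8}  so sig = [2:1,1]
  P = {4,7}:  v_{4} + v_{7} = v_{1} + v_{3}  so sig = [2:1,1]
  P = {5,6}:  v_{5} + v_{6} = v_{2} + v_{8}  so sig = [2:1,1]
  P = {1,6}:  v_{1} + v_{6} = 2·v_{0} + v_{8}  so sig = [2:1,2]
  P = {6,7}:  v_{6} + v_{7} = 2·v_{0} + v_{2}  so sig = [2:1,2]
  P = {0,2,8}:  v_{0} + v_{2} + v_{8} = v_{6}  so sig = [3:1]

so the primitive-relation signature multiset is
[[2:], [2:], [2:], [2:1], [2:1], [2:1], [2:1], [2:1], [2:1], [2:1,1], [2:1,1], [2:1,1], [2:1,1], [2:1,2], [2:1,2], [3:1]]
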